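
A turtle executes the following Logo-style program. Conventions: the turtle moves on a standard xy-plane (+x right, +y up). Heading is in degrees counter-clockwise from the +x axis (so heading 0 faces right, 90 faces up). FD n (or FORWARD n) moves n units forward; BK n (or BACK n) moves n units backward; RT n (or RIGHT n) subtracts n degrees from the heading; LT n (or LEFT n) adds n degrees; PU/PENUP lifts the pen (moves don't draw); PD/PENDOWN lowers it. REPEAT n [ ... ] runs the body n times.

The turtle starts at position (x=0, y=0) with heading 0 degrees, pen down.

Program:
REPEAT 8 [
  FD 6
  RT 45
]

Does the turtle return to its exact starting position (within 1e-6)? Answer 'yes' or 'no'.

Answer: yes

Derivation:
Executing turtle program step by step:
Start: pos=(0,0), heading=0, pen down
REPEAT 8 [
  -- iteration 1/8 --
  FD 6: (0,0) -> (6,0) [heading=0, draw]
  RT 45: heading 0 -> 315
  -- iteration 2/8 --
  FD 6: (6,0) -> (10.243,-4.243) [heading=315, draw]
  RT 45: heading 315 -> 270
  -- iteration 3/8 --
  FD 6: (10.243,-4.243) -> (10.243,-10.243) [heading=270, draw]
  RT 45: heading 270 -> 225
  -- iteration 4/8 --
  FD 6: (10.243,-10.243) -> (6,-14.485) [heading=225, draw]
  RT 45: heading 225 -> 180
  -- iteration 5/8 --
  FD 6: (6,-14.485) -> (0,-14.485) [heading=180, draw]
  RT 45: heading 180 -> 135
  -- iteration 6/8 --
  FD 6: (0,-14.485) -> (-4.243,-10.243) [heading=135, draw]
  RT 45: heading 135 -> 90
  -- iteration 7/8 --
  FD 6: (-4.243,-10.243) -> (-4.243,-4.243) [heading=90, draw]
  RT 45: heading 90 -> 45
  -- iteration 8/8 --
  FD 6: (-4.243,-4.243) -> (0,0) [heading=45, draw]
  RT 45: heading 45 -> 0
]
Final: pos=(0,0), heading=0, 8 segment(s) drawn

Start position: (0, 0)
Final position: (0, 0)
Distance = 0; < 1e-6 -> CLOSED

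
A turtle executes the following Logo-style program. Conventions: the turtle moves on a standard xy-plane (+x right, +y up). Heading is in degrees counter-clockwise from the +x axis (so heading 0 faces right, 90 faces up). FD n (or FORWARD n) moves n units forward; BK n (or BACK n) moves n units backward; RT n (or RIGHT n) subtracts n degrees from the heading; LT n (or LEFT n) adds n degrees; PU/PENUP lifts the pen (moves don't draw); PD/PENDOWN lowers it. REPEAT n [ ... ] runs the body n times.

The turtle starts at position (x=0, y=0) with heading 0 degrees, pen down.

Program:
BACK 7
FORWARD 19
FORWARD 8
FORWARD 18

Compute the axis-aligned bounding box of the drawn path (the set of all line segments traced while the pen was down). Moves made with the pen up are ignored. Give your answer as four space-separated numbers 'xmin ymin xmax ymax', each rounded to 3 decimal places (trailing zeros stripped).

Executing turtle program step by step:
Start: pos=(0,0), heading=0, pen down
BK 7: (0,0) -> (-7,0) [heading=0, draw]
FD 19: (-7,0) -> (12,0) [heading=0, draw]
FD 8: (12,0) -> (20,0) [heading=0, draw]
FD 18: (20,0) -> (38,0) [heading=0, draw]
Final: pos=(38,0), heading=0, 4 segment(s) drawn

Segment endpoints: x in {-7, 0, 12, 20, 38}, y in {0}
xmin=-7, ymin=0, xmax=38, ymax=0

Answer: -7 0 38 0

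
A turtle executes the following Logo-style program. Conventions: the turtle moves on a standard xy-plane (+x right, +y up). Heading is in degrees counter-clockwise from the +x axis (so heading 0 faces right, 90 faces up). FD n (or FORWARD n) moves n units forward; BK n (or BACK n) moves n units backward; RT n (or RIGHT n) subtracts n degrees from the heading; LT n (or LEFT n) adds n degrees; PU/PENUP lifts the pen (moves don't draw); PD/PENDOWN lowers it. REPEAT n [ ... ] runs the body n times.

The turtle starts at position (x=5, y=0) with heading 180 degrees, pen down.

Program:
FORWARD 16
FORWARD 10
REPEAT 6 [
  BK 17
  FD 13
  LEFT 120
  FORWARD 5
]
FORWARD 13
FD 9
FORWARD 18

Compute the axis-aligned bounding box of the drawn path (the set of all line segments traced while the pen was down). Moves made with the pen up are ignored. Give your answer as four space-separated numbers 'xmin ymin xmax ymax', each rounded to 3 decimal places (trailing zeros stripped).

Answer: -61 -11.258 5 10.392

Derivation:
Executing turtle program step by step:
Start: pos=(5,0), heading=180, pen down
FD 16: (5,0) -> (-11,0) [heading=180, draw]
FD 10: (-11,0) -> (-21,0) [heading=180, draw]
REPEAT 6 [
  -- iteration 1/6 --
  BK 17: (-21,0) -> (-4,0) [heading=180, draw]
  FD 13: (-4,0) -> (-17,0) [heading=180, draw]
  LT 120: heading 180 -> 300
  FD 5: (-17,0) -> (-14.5,-4.33) [heading=300, draw]
  -- iteration 2/6 --
  BK 17: (-14.5,-4.33) -> (-23,10.392) [heading=300, draw]
  FD 13: (-23,10.392) -> (-16.5,-0.866) [heading=300, draw]
  LT 120: heading 300 -> 60
  FD 5: (-16.5,-0.866) -> (-14,3.464) [heading=60, draw]
  -- iteration 3/6 --
  BK 17: (-14,3.464) -> (-22.5,-11.258) [heading=60, draw]
  FD 13: (-22.5,-11.258) -> (-16,0) [heading=60, draw]
  LT 120: heading 60 -> 180
  FD 5: (-16,0) -> (-21,0) [heading=180, draw]
  -- iteration 4/6 --
  BK 17: (-21,0) -> (-4,0) [heading=180, draw]
  FD 13: (-4,0) -> (-17,0) [heading=180, draw]
  LT 120: heading 180 -> 300
  FD 5: (-17,0) -> (-14.5,-4.33) [heading=300, draw]
  -- iteration 5/6 --
  BK 17: (-14.5,-4.33) -> (-23,10.392) [heading=300, draw]
  FD 13: (-23,10.392) -> (-16.5,-0.866) [heading=300, draw]
  LT 120: heading 300 -> 60
  FD 5: (-16.5,-0.866) -> (-14,3.464) [heading=60, draw]
  -- iteration 6/6 --
  BK 17: (-14,3.464) -> (-22.5,-11.258) [heading=60, draw]
  FD 13: (-22.5,-11.258) -> (-16,0) [heading=60, draw]
  LT 120: heading 60 -> 180
  FD 5: (-16,0) -> (-21,0) [heading=180, draw]
]
FD 13: (-21,0) -> (-34,0) [heading=180, draw]
FD 9: (-34,0) -> (-43,0) [heading=180, draw]
FD 18: (-43,0) -> (-61,0) [heading=180, draw]
Final: pos=(-61,0), heading=180, 23 segment(s) drawn

Segment endpoints: x in {-61, -43, -34, -23, -23, -22.5, -22.5, -21, -17, -16.5, -16, -14.5, -14.5, -14, -14, -11, -4, 5}, y in {-11.258, -11.258, -4.33, -0.866, 0, 0, 0, 0, 0, 0, 0, 0, 0, 0, 0, 0, 0, 3.464, 3.464, 10.392, 10.392}
xmin=-61, ymin=-11.258, xmax=5, ymax=10.392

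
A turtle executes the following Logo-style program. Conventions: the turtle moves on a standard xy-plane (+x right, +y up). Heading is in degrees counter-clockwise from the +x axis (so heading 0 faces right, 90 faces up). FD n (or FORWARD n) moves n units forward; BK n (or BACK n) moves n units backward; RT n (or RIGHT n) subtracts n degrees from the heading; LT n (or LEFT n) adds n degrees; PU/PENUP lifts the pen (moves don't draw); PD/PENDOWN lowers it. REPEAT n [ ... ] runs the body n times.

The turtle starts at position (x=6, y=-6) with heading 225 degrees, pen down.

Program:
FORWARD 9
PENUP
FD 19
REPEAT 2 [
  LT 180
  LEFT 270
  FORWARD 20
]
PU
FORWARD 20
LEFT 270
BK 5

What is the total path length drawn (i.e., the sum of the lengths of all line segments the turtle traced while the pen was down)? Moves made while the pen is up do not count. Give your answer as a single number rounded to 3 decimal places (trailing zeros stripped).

Executing turtle program step by step:
Start: pos=(6,-6), heading=225, pen down
FD 9: (6,-6) -> (-0.364,-12.364) [heading=225, draw]
PU: pen up
FD 19: (-0.364,-12.364) -> (-13.799,-25.799) [heading=225, move]
REPEAT 2 [
  -- iteration 1/2 --
  LT 180: heading 225 -> 45
  LT 270: heading 45 -> 315
  FD 20: (-13.799,-25.799) -> (0.343,-39.941) [heading=315, move]
  -- iteration 2/2 --
  LT 180: heading 315 -> 135
  LT 270: heading 135 -> 45
  FD 20: (0.343,-39.941) -> (14.485,-25.799) [heading=45, move]
]
PU: pen up
FD 20: (14.485,-25.799) -> (28.627,-11.657) [heading=45, move]
LT 270: heading 45 -> 315
BK 5: (28.627,-11.657) -> (25.092,-8.121) [heading=315, move]
Final: pos=(25.092,-8.121), heading=315, 1 segment(s) drawn

Segment lengths:
  seg 1: (6,-6) -> (-0.364,-12.364), length = 9
Total = 9

Answer: 9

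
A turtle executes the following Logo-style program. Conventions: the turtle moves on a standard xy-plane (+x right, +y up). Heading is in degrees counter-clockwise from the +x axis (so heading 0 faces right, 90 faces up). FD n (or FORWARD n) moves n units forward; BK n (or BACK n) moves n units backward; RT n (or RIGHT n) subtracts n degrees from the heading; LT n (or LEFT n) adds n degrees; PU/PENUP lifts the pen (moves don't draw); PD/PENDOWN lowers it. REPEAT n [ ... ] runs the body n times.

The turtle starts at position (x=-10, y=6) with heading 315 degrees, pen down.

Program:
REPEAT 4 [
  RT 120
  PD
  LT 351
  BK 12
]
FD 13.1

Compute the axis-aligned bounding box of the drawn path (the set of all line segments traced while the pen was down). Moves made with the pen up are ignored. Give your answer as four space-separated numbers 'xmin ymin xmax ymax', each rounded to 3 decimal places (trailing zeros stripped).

Answer: -10 -2.81 2.893 8.997

Derivation:
Executing turtle program step by step:
Start: pos=(-10,6), heading=315, pen down
REPEAT 4 [
  -- iteration 1/4 --
  RT 120: heading 315 -> 195
  PD: pen down
  LT 351: heading 195 -> 186
  BK 12: (-10,6) -> (1.934,7.254) [heading=186, draw]
  -- iteration 2/4 --
  RT 120: heading 186 -> 66
  PD: pen down
  LT 351: heading 66 -> 57
  BK 12: (1.934,7.254) -> (-4.601,-2.81) [heading=57, draw]
  -- iteration 3/4 --
  RT 120: heading 57 -> 297
  PD: pen down
  LT 351: heading 297 -> 288
  BK 12: (-4.601,-2.81) -> (-8.31,8.603) [heading=288, draw]
  -- iteration 4/4 --
  RT 120: heading 288 -> 168
  PD: pen down
  LT 351: heading 168 -> 159
  BK 12: (-8.31,8.603) -> (2.893,4.303) [heading=159, draw]
]
FD 13.1: (2.893,4.303) -> (-9.337,8.997) [heading=159, draw]
Final: pos=(-9.337,8.997), heading=159, 5 segment(s) drawn

Segment endpoints: x in {-10, -9.337, -8.31, -4.601, 1.934, 2.893}, y in {-2.81, 4.303, 6, 7.254, 8.603, 8.997}
xmin=-10, ymin=-2.81, xmax=2.893, ymax=8.997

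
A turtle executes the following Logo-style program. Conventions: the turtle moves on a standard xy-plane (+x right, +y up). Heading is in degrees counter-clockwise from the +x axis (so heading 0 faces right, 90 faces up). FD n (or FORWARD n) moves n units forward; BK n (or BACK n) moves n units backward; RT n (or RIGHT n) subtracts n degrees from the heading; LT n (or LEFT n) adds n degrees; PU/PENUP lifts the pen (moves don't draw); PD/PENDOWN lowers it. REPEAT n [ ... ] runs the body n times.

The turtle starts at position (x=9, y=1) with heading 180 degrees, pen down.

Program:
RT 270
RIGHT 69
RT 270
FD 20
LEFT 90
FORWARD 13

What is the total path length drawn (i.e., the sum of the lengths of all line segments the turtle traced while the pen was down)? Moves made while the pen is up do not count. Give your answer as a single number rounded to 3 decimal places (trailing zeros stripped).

Answer: 33

Derivation:
Executing turtle program step by step:
Start: pos=(9,1), heading=180, pen down
RT 270: heading 180 -> 270
RT 69: heading 270 -> 201
RT 270: heading 201 -> 291
FD 20: (9,1) -> (16.167,-17.672) [heading=291, draw]
LT 90: heading 291 -> 21
FD 13: (16.167,-17.672) -> (28.304,-13.013) [heading=21, draw]
Final: pos=(28.304,-13.013), heading=21, 2 segment(s) drawn

Segment lengths:
  seg 1: (9,1) -> (16.167,-17.672), length = 20
  seg 2: (16.167,-17.672) -> (28.304,-13.013), length = 13
Total = 33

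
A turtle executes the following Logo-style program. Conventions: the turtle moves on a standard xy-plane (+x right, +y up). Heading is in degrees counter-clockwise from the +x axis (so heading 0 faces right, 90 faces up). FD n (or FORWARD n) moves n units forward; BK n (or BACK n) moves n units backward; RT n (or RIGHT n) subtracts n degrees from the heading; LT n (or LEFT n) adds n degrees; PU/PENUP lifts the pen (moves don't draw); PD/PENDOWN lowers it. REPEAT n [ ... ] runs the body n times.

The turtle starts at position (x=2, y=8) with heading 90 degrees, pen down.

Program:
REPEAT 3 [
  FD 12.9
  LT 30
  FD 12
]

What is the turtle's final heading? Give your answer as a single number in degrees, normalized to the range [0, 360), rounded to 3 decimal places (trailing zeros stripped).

Executing turtle program step by step:
Start: pos=(2,8), heading=90, pen down
REPEAT 3 [
  -- iteration 1/3 --
  FD 12.9: (2,8) -> (2,20.9) [heading=90, draw]
  LT 30: heading 90 -> 120
  FD 12: (2,20.9) -> (-4,31.292) [heading=120, draw]
  -- iteration 2/3 --
  FD 12.9: (-4,31.292) -> (-10.45,42.464) [heading=120, draw]
  LT 30: heading 120 -> 150
  FD 12: (-10.45,42.464) -> (-20.842,48.464) [heading=150, draw]
  -- iteration 3/3 --
  FD 12.9: (-20.842,48.464) -> (-32.014,54.914) [heading=150, draw]
  LT 30: heading 150 -> 180
  FD 12: (-32.014,54.914) -> (-44.014,54.914) [heading=180, draw]
]
Final: pos=(-44.014,54.914), heading=180, 6 segment(s) drawn

Answer: 180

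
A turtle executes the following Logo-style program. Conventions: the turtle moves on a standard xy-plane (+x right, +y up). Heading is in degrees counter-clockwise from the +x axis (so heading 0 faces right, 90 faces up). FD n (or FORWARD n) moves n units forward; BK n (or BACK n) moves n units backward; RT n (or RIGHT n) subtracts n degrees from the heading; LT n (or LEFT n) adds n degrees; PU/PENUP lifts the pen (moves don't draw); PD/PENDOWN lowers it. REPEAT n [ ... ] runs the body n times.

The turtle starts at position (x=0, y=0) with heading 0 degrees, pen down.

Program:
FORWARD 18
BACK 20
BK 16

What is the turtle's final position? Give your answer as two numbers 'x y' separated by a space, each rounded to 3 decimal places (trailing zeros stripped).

Executing turtle program step by step:
Start: pos=(0,0), heading=0, pen down
FD 18: (0,0) -> (18,0) [heading=0, draw]
BK 20: (18,0) -> (-2,0) [heading=0, draw]
BK 16: (-2,0) -> (-18,0) [heading=0, draw]
Final: pos=(-18,0), heading=0, 3 segment(s) drawn

Answer: -18 0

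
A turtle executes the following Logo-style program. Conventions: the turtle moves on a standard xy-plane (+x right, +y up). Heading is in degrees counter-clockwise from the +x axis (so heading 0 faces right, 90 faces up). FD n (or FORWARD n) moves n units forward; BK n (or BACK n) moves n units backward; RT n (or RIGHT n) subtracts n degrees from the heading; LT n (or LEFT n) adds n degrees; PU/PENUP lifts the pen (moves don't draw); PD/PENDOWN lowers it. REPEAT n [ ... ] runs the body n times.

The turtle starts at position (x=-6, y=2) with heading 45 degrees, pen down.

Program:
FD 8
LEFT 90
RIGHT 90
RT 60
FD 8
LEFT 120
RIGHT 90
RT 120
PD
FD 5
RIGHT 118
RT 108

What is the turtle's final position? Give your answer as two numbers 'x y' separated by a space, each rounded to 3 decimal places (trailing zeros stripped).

Answer: 6.09 0.757

Derivation:
Executing turtle program step by step:
Start: pos=(-6,2), heading=45, pen down
FD 8: (-6,2) -> (-0.343,7.657) [heading=45, draw]
LT 90: heading 45 -> 135
RT 90: heading 135 -> 45
RT 60: heading 45 -> 345
FD 8: (-0.343,7.657) -> (7.384,5.586) [heading=345, draw]
LT 120: heading 345 -> 105
RT 90: heading 105 -> 15
RT 120: heading 15 -> 255
PD: pen down
FD 5: (7.384,5.586) -> (6.09,0.757) [heading=255, draw]
RT 118: heading 255 -> 137
RT 108: heading 137 -> 29
Final: pos=(6.09,0.757), heading=29, 3 segment(s) drawn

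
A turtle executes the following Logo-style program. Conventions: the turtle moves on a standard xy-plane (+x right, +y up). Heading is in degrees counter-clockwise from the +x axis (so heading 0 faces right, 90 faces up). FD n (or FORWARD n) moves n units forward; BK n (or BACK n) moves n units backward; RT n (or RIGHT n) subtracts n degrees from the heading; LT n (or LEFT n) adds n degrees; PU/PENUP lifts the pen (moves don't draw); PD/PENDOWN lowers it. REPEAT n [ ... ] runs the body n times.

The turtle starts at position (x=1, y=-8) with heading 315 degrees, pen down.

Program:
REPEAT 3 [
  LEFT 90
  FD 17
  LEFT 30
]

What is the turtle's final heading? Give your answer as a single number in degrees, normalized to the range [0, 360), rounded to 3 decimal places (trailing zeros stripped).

Answer: 315

Derivation:
Executing turtle program step by step:
Start: pos=(1,-8), heading=315, pen down
REPEAT 3 [
  -- iteration 1/3 --
  LT 90: heading 315 -> 45
  FD 17: (1,-8) -> (13.021,4.021) [heading=45, draw]
  LT 30: heading 45 -> 75
  -- iteration 2/3 --
  LT 90: heading 75 -> 165
  FD 17: (13.021,4.021) -> (-3.4,8.421) [heading=165, draw]
  LT 30: heading 165 -> 195
  -- iteration 3/3 --
  LT 90: heading 195 -> 285
  FD 17: (-3.4,8.421) -> (1,-8) [heading=285, draw]
  LT 30: heading 285 -> 315
]
Final: pos=(1,-8), heading=315, 3 segment(s) drawn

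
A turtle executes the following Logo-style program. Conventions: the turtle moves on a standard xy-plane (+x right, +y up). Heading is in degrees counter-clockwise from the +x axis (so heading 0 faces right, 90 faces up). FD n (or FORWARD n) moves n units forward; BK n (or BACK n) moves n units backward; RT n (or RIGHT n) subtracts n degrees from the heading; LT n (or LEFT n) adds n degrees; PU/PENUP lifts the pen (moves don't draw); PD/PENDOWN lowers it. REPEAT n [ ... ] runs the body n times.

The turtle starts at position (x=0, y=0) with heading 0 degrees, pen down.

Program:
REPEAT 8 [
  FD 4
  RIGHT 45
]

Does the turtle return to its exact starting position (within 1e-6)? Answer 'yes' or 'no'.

Executing turtle program step by step:
Start: pos=(0,0), heading=0, pen down
REPEAT 8 [
  -- iteration 1/8 --
  FD 4: (0,0) -> (4,0) [heading=0, draw]
  RT 45: heading 0 -> 315
  -- iteration 2/8 --
  FD 4: (4,0) -> (6.828,-2.828) [heading=315, draw]
  RT 45: heading 315 -> 270
  -- iteration 3/8 --
  FD 4: (6.828,-2.828) -> (6.828,-6.828) [heading=270, draw]
  RT 45: heading 270 -> 225
  -- iteration 4/8 --
  FD 4: (6.828,-6.828) -> (4,-9.657) [heading=225, draw]
  RT 45: heading 225 -> 180
  -- iteration 5/8 --
  FD 4: (4,-9.657) -> (0,-9.657) [heading=180, draw]
  RT 45: heading 180 -> 135
  -- iteration 6/8 --
  FD 4: (0,-9.657) -> (-2.828,-6.828) [heading=135, draw]
  RT 45: heading 135 -> 90
  -- iteration 7/8 --
  FD 4: (-2.828,-6.828) -> (-2.828,-2.828) [heading=90, draw]
  RT 45: heading 90 -> 45
  -- iteration 8/8 --
  FD 4: (-2.828,-2.828) -> (0,0) [heading=45, draw]
  RT 45: heading 45 -> 0
]
Final: pos=(0,0), heading=0, 8 segment(s) drawn

Start position: (0, 0)
Final position: (0, 0)
Distance = 0; < 1e-6 -> CLOSED

Answer: yes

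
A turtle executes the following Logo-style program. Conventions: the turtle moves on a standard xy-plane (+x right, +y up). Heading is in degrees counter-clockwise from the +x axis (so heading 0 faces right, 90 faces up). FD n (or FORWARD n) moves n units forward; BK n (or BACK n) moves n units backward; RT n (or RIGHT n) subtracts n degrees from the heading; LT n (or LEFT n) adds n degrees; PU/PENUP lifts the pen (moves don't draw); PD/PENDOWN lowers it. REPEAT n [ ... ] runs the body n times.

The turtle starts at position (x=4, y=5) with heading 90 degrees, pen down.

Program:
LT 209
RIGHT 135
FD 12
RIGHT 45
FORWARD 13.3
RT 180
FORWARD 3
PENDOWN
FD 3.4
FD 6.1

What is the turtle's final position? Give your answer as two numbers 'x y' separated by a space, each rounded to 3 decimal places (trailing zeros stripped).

Executing turtle program step by step:
Start: pos=(4,5), heading=90, pen down
LT 209: heading 90 -> 299
RT 135: heading 299 -> 164
FD 12: (4,5) -> (-7.535,8.308) [heading=164, draw]
RT 45: heading 164 -> 119
FD 13.3: (-7.535,8.308) -> (-13.983,19.94) [heading=119, draw]
RT 180: heading 119 -> 299
FD 3: (-13.983,19.94) -> (-12.529,17.316) [heading=299, draw]
PD: pen down
FD 3.4: (-12.529,17.316) -> (-10.88,14.343) [heading=299, draw]
FD 6.1: (-10.88,14.343) -> (-7.923,9.007) [heading=299, draw]
Final: pos=(-7.923,9.007), heading=299, 5 segment(s) drawn

Answer: -7.923 9.007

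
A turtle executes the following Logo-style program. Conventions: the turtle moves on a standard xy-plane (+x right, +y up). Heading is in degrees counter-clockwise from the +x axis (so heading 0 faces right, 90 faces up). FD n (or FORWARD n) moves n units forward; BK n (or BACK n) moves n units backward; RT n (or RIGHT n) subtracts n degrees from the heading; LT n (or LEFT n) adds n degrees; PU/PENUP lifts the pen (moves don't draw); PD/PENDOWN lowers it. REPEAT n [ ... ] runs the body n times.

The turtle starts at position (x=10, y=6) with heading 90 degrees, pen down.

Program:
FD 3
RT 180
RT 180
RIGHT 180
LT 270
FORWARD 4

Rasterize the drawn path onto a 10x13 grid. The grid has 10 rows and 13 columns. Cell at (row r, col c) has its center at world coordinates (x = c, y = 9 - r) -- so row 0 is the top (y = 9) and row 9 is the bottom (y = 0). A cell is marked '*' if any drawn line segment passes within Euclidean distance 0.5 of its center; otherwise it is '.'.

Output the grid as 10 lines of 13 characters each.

Answer: ......*****..
..........*..
..........*..
..........*..
.............
.............
.............
.............
.............
.............

Derivation:
Segment 0: (10,6) -> (10,9)
Segment 1: (10,9) -> (6,9)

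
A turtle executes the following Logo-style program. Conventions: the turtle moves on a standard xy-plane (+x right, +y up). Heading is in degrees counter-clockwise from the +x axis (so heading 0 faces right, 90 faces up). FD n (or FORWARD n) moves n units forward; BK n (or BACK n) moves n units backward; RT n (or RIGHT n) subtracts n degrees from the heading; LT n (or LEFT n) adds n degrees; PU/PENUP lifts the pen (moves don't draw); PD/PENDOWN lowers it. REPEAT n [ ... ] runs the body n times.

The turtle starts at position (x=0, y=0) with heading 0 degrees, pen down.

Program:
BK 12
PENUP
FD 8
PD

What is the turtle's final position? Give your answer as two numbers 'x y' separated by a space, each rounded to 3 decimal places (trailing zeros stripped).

Answer: -4 0

Derivation:
Executing turtle program step by step:
Start: pos=(0,0), heading=0, pen down
BK 12: (0,0) -> (-12,0) [heading=0, draw]
PU: pen up
FD 8: (-12,0) -> (-4,0) [heading=0, move]
PD: pen down
Final: pos=(-4,0), heading=0, 1 segment(s) drawn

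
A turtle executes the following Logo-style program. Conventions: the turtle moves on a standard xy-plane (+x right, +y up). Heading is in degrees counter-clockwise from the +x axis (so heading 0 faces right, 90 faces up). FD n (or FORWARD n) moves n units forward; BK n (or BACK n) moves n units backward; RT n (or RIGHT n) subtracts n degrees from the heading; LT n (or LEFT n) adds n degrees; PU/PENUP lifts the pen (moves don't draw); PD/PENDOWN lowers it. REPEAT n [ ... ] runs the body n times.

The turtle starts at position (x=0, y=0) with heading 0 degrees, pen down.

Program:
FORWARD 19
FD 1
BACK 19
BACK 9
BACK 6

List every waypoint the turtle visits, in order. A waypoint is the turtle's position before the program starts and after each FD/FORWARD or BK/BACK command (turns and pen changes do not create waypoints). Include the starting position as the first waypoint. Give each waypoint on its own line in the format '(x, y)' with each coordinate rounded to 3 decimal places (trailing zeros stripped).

Answer: (0, 0)
(19, 0)
(20, 0)
(1, 0)
(-8, 0)
(-14, 0)

Derivation:
Executing turtle program step by step:
Start: pos=(0,0), heading=0, pen down
FD 19: (0,0) -> (19,0) [heading=0, draw]
FD 1: (19,0) -> (20,0) [heading=0, draw]
BK 19: (20,0) -> (1,0) [heading=0, draw]
BK 9: (1,0) -> (-8,0) [heading=0, draw]
BK 6: (-8,0) -> (-14,0) [heading=0, draw]
Final: pos=(-14,0), heading=0, 5 segment(s) drawn
Waypoints (6 total):
(0, 0)
(19, 0)
(20, 0)
(1, 0)
(-8, 0)
(-14, 0)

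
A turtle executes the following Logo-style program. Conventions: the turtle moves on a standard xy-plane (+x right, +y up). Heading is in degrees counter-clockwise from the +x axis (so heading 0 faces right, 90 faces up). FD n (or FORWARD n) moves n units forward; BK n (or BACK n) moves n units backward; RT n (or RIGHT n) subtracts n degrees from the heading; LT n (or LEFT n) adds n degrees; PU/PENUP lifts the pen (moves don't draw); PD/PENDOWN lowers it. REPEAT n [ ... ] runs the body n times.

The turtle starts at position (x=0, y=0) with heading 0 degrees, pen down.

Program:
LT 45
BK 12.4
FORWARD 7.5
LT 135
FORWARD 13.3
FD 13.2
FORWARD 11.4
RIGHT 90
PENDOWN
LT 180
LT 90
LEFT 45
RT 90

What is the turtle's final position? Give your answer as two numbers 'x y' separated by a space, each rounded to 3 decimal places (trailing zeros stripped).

Executing turtle program step by step:
Start: pos=(0,0), heading=0, pen down
LT 45: heading 0 -> 45
BK 12.4: (0,0) -> (-8.768,-8.768) [heading=45, draw]
FD 7.5: (-8.768,-8.768) -> (-3.465,-3.465) [heading=45, draw]
LT 135: heading 45 -> 180
FD 13.3: (-3.465,-3.465) -> (-16.765,-3.465) [heading=180, draw]
FD 13.2: (-16.765,-3.465) -> (-29.965,-3.465) [heading=180, draw]
FD 11.4: (-29.965,-3.465) -> (-41.365,-3.465) [heading=180, draw]
RT 90: heading 180 -> 90
PD: pen down
LT 180: heading 90 -> 270
LT 90: heading 270 -> 0
LT 45: heading 0 -> 45
RT 90: heading 45 -> 315
Final: pos=(-41.365,-3.465), heading=315, 5 segment(s) drawn

Answer: -41.365 -3.465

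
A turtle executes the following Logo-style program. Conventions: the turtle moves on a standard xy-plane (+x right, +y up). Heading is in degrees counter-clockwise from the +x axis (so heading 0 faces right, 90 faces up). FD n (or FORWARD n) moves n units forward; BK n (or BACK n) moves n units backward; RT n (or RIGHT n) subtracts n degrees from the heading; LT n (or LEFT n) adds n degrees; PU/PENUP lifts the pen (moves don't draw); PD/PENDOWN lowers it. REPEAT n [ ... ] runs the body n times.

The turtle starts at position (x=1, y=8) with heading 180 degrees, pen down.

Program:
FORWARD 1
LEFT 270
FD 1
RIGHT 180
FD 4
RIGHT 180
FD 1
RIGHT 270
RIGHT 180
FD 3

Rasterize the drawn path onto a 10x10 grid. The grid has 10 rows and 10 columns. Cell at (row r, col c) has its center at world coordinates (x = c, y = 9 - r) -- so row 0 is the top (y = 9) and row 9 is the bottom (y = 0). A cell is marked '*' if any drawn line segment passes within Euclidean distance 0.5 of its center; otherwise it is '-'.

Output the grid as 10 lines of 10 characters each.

Answer: *---------
**--------
*---------
****------
*---------
----------
----------
----------
----------
----------

Derivation:
Segment 0: (1,8) -> (0,8)
Segment 1: (0,8) -> (0,9)
Segment 2: (0,9) -> (-0,5)
Segment 3: (-0,5) -> (-0,6)
Segment 4: (-0,6) -> (3,6)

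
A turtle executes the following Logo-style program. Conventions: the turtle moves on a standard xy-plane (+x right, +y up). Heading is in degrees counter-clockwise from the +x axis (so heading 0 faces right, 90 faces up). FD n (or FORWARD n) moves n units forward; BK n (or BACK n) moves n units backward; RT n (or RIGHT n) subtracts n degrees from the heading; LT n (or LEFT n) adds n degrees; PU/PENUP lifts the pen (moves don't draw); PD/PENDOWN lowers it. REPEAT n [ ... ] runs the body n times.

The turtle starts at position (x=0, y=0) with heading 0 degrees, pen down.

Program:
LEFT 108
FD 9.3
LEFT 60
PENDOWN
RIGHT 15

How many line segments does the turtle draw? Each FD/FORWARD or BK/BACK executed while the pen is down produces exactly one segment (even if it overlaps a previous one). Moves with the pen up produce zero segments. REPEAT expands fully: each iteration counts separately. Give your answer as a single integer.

Executing turtle program step by step:
Start: pos=(0,0), heading=0, pen down
LT 108: heading 0 -> 108
FD 9.3: (0,0) -> (-2.874,8.845) [heading=108, draw]
LT 60: heading 108 -> 168
PD: pen down
RT 15: heading 168 -> 153
Final: pos=(-2.874,8.845), heading=153, 1 segment(s) drawn
Segments drawn: 1

Answer: 1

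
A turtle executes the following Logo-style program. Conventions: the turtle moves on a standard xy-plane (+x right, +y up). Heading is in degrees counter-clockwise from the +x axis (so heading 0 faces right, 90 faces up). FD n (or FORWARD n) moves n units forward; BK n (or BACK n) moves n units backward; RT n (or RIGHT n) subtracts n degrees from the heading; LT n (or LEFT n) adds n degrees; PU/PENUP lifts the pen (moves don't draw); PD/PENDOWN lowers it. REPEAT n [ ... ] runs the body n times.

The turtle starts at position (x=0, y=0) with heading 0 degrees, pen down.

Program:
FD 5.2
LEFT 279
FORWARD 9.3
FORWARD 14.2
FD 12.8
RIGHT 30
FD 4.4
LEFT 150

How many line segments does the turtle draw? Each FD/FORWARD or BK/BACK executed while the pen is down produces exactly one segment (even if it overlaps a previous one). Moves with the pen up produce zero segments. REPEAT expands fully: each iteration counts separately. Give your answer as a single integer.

Executing turtle program step by step:
Start: pos=(0,0), heading=0, pen down
FD 5.2: (0,0) -> (5.2,0) [heading=0, draw]
LT 279: heading 0 -> 279
FD 9.3: (5.2,0) -> (6.655,-9.186) [heading=279, draw]
FD 14.2: (6.655,-9.186) -> (8.876,-23.211) [heading=279, draw]
FD 12.8: (8.876,-23.211) -> (10.879,-35.853) [heading=279, draw]
RT 30: heading 279 -> 249
FD 4.4: (10.879,-35.853) -> (9.302,-39.961) [heading=249, draw]
LT 150: heading 249 -> 39
Final: pos=(9.302,-39.961), heading=39, 5 segment(s) drawn
Segments drawn: 5

Answer: 5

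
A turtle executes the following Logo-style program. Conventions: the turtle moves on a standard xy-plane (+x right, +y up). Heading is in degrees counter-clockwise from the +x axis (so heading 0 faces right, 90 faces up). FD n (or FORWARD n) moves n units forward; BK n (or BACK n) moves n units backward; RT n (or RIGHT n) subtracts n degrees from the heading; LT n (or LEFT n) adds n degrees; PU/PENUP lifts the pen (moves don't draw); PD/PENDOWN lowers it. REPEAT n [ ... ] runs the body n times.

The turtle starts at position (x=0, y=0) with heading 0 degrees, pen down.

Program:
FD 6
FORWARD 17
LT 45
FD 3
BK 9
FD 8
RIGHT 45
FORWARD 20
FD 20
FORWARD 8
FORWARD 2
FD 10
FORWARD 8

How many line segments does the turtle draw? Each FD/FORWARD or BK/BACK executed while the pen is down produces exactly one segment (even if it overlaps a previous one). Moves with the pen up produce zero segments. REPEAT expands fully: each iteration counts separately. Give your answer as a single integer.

Executing turtle program step by step:
Start: pos=(0,0), heading=0, pen down
FD 6: (0,0) -> (6,0) [heading=0, draw]
FD 17: (6,0) -> (23,0) [heading=0, draw]
LT 45: heading 0 -> 45
FD 3: (23,0) -> (25.121,2.121) [heading=45, draw]
BK 9: (25.121,2.121) -> (18.757,-4.243) [heading=45, draw]
FD 8: (18.757,-4.243) -> (24.414,1.414) [heading=45, draw]
RT 45: heading 45 -> 0
FD 20: (24.414,1.414) -> (44.414,1.414) [heading=0, draw]
FD 20: (44.414,1.414) -> (64.414,1.414) [heading=0, draw]
FD 8: (64.414,1.414) -> (72.414,1.414) [heading=0, draw]
FD 2: (72.414,1.414) -> (74.414,1.414) [heading=0, draw]
FD 10: (74.414,1.414) -> (84.414,1.414) [heading=0, draw]
FD 8: (84.414,1.414) -> (92.414,1.414) [heading=0, draw]
Final: pos=(92.414,1.414), heading=0, 11 segment(s) drawn
Segments drawn: 11

Answer: 11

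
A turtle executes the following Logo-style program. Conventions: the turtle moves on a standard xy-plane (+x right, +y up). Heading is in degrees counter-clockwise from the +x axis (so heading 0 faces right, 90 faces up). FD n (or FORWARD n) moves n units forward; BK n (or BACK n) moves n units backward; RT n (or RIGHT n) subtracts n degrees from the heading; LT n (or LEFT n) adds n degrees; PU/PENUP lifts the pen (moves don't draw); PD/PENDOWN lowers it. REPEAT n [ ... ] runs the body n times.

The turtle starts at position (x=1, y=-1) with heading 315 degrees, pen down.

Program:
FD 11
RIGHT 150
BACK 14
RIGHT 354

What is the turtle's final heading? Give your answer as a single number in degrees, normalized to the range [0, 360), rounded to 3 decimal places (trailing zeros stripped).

Executing turtle program step by step:
Start: pos=(1,-1), heading=315, pen down
FD 11: (1,-1) -> (8.778,-8.778) [heading=315, draw]
RT 150: heading 315 -> 165
BK 14: (8.778,-8.778) -> (22.301,-12.402) [heading=165, draw]
RT 354: heading 165 -> 171
Final: pos=(22.301,-12.402), heading=171, 2 segment(s) drawn

Answer: 171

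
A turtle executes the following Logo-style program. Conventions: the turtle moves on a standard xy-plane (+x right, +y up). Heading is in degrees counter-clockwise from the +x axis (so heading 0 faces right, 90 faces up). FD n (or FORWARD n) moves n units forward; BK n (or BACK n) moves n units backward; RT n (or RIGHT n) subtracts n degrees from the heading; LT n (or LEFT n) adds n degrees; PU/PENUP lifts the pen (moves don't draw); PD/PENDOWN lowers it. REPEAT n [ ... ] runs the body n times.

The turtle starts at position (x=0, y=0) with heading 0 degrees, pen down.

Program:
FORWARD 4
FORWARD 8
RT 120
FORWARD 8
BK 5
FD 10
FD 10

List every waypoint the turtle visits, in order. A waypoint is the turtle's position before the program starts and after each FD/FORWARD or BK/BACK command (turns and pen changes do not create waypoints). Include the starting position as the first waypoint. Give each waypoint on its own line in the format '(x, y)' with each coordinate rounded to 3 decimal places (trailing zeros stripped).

Answer: (0, 0)
(4, 0)
(12, 0)
(8, -6.928)
(10.5, -2.598)
(5.5, -11.258)
(0.5, -19.919)

Derivation:
Executing turtle program step by step:
Start: pos=(0,0), heading=0, pen down
FD 4: (0,0) -> (4,0) [heading=0, draw]
FD 8: (4,0) -> (12,0) [heading=0, draw]
RT 120: heading 0 -> 240
FD 8: (12,0) -> (8,-6.928) [heading=240, draw]
BK 5: (8,-6.928) -> (10.5,-2.598) [heading=240, draw]
FD 10: (10.5,-2.598) -> (5.5,-11.258) [heading=240, draw]
FD 10: (5.5,-11.258) -> (0.5,-19.919) [heading=240, draw]
Final: pos=(0.5,-19.919), heading=240, 6 segment(s) drawn
Waypoints (7 total):
(0, 0)
(4, 0)
(12, 0)
(8, -6.928)
(10.5, -2.598)
(5.5, -11.258)
(0.5, -19.919)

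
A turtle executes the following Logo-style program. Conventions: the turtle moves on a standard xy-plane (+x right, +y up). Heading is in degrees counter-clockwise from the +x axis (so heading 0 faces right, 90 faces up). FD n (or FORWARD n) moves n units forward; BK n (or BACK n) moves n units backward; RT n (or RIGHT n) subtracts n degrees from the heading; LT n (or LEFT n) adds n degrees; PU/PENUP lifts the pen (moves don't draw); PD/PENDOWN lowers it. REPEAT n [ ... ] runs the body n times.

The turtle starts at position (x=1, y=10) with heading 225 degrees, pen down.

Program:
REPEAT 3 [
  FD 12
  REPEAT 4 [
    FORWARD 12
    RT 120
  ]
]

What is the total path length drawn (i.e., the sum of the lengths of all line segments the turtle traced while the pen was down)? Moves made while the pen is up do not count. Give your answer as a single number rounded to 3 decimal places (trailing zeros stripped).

Answer: 180

Derivation:
Executing turtle program step by step:
Start: pos=(1,10), heading=225, pen down
REPEAT 3 [
  -- iteration 1/3 --
  FD 12: (1,10) -> (-7.485,1.515) [heading=225, draw]
  REPEAT 4 [
    -- iteration 1/4 --
    FD 12: (-7.485,1.515) -> (-15.971,-6.971) [heading=225, draw]
    RT 120: heading 225 -> 105
    -- iteration 2/4 --
    FD 12: (-15.971,-6.971) -> (-19.076,4.621) [heading=105, draw]
    RT 120: heading 105 -> 345
    -- iteration 3/4 --
    FD 12: (-19.076,4.621) -> (-7.485,1.515) [heading=345, draw]
    RT 120: heading 345 -> 225
    -- iteration 4/4 --
    FD 12: (-7.485,1.515) -> (-15.971,-6.971) [heading=225, draw]
    RT 120: heading 225 -> 105
  ]
  -- iteration 2/3 --
  FD 12: (-15.971,-6.971) -> (-19.076,4.621) [heading=105, draw]
  REPEAT 4 [
    -- iteration 1/4 --
    FD 12: (-19.076,4.621) -> (-22.182,16.212) [heading=105, draw]
    RT 120: heading 105 -> 345
    -- iteration 2/4 --
    FD 12: (-22.182,16.212) -> (-10.591,13.106) [heading=345, draw]
    RT 120: heading 345 -> 225
    -- iteration 3/4 --
    FD 12: (-10.591,13.106) -> (-19.076,4.621) [heading=225, draw]
    RT 120: heading 225 -> 105
    -- iteration 4/4 --
    FD 12: (-19.076,4.621) -> (-22.182,16.212) [heading=105, draw]
    RT 120: heading 105 -> 345
  ]
  -- iteration 3/3 --
  FD 12: (-22.182,16.212) -> (-10.591,13.106) [heading=345, draw]
  REPEAT 4 [
    -- iteration 1/4 --
    FD 12: (-10.591,13.106) -> (1,10) [heading=345, draw]
    RT 120: heading 345 -> 225
    -- iteration 2/4 --
    FD 12: (1,10) -> (-7.485,1.515) [heading=225, draw]
    RT 120: heading 225 -> 105
    -- iteration 3/4 --
    FD 12: (-7.485,1.515) -> (-10.591,13.106) [heading=105, draw]
    RT 120: heading 105 -> 345
    -- iteration 4/4 --
    FD 12: (-10.591,13.106) -> (1,10) [heading=345, draw]
    RT 120: heading 345 -> 225
  ]
]
Final: pos=(1,10), heading=225, 15 segment(s) drawn

Segment lengths:
  seg 1: (1,10) -> (-7.485,1.515), length = 12
  seg 2: (-7.485,1.515) -> (-15.971,-6.971), length = 12
  seg 3: (-15.971,-6.971) -> (-19.076,4.621), length = 12
  seg 4: (-19.076,4.621) -> (-7.485,1.515), length = 12
  seg 5: (-7.485,1.515) -> (-15.971,-6.971), length = 12
  seg 6: (-15.971,-6.971) -> (-19.076,4.621), length = 12
  seg 7: (-19.076,4.621) -> (-22.182,16.212), length = 12
  seg 8: (-22.182,16.212) -> (-10.591,13.106), length = 12
  seg 9: (-10.591,13.106) -> (-19.076,4.621), length = 12
  seg 10: (-19.076,4.621) -> (-22.182,16.212), length = 12
  seg 11: (-22.182,16.212) -> (-10.591,13.106), length = 12
  seg 12: (-10.591,13.106) -> (1,10), length = 12
  seg 13: (1,10) -> (-7.485,1.515), length = 12
  seg 14: (-7.485,1.515) -> (-10.591,13.106), length = 12
  seg 15: (-10.591,13.106) -> (1,10), length = 12
Total = 180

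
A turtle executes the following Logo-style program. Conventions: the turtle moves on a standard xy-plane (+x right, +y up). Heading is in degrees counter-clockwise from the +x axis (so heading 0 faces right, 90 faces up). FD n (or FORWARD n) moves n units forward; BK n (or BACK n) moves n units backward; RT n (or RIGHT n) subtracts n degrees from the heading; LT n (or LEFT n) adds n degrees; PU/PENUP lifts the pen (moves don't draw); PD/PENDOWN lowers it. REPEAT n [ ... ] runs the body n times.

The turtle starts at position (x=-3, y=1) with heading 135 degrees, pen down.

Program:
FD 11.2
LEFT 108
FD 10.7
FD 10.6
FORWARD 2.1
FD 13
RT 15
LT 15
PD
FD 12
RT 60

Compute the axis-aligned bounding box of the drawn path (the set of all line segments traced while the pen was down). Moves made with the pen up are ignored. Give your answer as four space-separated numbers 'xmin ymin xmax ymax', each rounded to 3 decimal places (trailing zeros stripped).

Answer: -32.893 -34.205 -3 8.92

Derivation:
Executing turtle program step by step:
Start: pos=(-3,1), heading=135, pen down
FD 11.2: (-3,1) -> (-10.92,8.92) [heading=135, draw]
LT 108: heading 135 -> 243
FD 10.7: (-10.92,8.92) -> (-15.777,-0.614) [heading=243, draw]
FD 10.6: (-15.777,-0.614) -> (-20.59,-10.059) [heading=243, draw]
FD 2.1: (-20.59,-10.059) -> (-21.543,-11.93) [heading=243, draw]
FD 13: (-21.543,-11.93) -> (-27.445,-23.513) [heading=243, draw]
RT 15: heading 243 -> 228
LT 15: heading 228 -> 243
PD: pen down
FD 12: (-27.445,-23.513) -> (-32.893,-34.205) [heading=243, draw]
RT 60: heading 243 -> 183
Final: pos=(-32.893,-34.205), heading=183, 6 segment(s) drawn

Segment endpoints: x in {-32.893, -27.445, -21.543, -20.59, -15.777, -10.92, -3}, y in {-34.205, -23.513, -11.93, -10.059, -0.614, 1, 8.92}
xmin=-32.893, ymin=-34.205, xmax=-3, ymax=8.92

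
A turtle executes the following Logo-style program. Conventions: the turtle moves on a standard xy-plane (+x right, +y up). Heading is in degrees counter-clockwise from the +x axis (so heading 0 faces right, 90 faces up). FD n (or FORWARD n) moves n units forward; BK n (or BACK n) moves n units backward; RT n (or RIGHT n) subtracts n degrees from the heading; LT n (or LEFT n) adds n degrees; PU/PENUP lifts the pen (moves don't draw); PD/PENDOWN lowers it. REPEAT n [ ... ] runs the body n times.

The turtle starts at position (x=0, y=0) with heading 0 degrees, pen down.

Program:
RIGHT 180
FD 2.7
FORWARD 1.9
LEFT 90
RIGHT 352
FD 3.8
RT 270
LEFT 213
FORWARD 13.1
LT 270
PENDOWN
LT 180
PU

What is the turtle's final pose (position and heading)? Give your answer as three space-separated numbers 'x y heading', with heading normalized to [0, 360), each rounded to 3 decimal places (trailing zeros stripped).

Answer: -13.958 -12.357 311

Derivation:
Executing turtle program step by step:
Start: pos=(0,0), heading=0, pen down
RT 180: heading 0 -> 180
FD 2.7: (0,0) -> (-2.7,0) [heading=180, draw]
FD 1.9: (-2.7,0) -> (-4.6,0) [heading=180, draw]
LT 90: heading 180 -> 270
RT 352: heading 270 -> 278
FD 3.8: (-4.6,0) -> (-4.071,-3.763) [heading=278, draw]
RT 270: heading 278 -> 8
LT 213: heading 8 -> 221
FD 13.1: (-4.071,-3.763) -> (-13.958,-12.357) [heading=221, draw]
LT 270: heading 221 -> 131
PD: pen down
LT 180: heading 131 -> 311
PU: pen up
Final: pos=(-13.958,-12.357), heading=311, 4 segment(s) drawn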